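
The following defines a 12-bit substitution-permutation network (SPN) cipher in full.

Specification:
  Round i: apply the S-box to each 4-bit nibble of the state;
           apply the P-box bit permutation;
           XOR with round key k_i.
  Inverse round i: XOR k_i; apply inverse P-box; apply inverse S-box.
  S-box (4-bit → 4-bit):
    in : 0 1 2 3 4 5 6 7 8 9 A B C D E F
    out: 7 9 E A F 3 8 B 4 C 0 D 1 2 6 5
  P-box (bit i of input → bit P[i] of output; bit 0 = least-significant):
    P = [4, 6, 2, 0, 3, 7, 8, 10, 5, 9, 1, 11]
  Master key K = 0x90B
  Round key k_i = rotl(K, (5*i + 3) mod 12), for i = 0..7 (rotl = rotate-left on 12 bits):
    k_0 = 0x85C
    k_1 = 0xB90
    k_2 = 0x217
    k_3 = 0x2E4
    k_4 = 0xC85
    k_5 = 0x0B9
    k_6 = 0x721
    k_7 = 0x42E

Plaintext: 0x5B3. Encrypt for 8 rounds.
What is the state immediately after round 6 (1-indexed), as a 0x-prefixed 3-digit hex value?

0x170

s_0 = plaintext = 0x5B3
s_1 = Round(s_0, k_0) = 0xF35
s_2 = Round(s_1, k_1) = 0xF62
s_3 = Round(s_2, k_2) = 0x670
s_4 = Round(s_3, k_3) = 0xE38
s_5 = Round(s_4, k_4) = 0xA03
s_6 = Round(s_5, k_5) = 0x170
s_7 = Round(s_6, k_6) = 0xBDD
s_8 = Round(s_7, k_7) = 0xCCC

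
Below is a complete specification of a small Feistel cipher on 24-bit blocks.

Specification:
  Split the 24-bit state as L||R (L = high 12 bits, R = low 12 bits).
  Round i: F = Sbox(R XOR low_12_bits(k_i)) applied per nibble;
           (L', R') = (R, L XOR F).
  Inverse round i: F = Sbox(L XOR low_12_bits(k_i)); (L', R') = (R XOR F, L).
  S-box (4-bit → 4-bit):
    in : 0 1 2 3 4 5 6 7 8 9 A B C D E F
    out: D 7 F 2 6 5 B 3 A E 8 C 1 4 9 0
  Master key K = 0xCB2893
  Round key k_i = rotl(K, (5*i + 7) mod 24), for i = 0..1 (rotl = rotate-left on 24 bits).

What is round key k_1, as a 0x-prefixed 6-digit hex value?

K = 0xCB2893
k_0 = rotl(K, (5*0+7) mod 24) = rotl(K, 7) = 0x9449E5
k_1 = rotl(K, (5*1+7) mod 24) = rotl(K, 12) = 0x893CB2

0x893CB2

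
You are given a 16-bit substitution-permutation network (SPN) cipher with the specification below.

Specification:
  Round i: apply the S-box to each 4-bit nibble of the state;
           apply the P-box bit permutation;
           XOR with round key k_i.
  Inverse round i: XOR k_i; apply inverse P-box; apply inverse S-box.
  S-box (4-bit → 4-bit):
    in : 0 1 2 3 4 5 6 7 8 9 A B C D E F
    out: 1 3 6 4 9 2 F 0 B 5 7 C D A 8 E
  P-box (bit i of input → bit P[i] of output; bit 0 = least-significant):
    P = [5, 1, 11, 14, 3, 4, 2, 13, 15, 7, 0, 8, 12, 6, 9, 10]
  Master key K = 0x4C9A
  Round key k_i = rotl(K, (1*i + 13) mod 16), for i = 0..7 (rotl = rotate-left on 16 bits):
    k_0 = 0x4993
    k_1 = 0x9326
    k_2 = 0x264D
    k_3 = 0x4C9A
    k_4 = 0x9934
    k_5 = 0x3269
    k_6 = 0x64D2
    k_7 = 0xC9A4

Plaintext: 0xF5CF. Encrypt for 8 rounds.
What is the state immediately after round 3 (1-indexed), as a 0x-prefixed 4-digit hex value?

s_0 = plaintext = 0xF5CF
s_1 = Round(s_0, k_0) = 0x275D
s_2 = Round(s_1, k_1) = 0xD174
s_3 = Round(s_2, k_2) = 0xE2AD
s_4 = Round(s_3, k_3) = 0x0805
s_5 = Round(s_4, k_4) = 0x08BE
s_6 = Round(s_5, k_5) = 0xC3ED
s_7 = Round(s_6, k_6) = 0x12D1
s_8 = Round(s_7, k_7) = 0xF957

0xE2AD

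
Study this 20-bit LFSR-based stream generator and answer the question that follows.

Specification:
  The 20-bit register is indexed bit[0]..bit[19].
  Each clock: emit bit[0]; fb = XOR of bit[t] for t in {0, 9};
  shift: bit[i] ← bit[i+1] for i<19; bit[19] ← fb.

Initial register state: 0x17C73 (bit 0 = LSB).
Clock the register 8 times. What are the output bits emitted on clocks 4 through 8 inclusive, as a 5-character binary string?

01110

reg_0 = 0x17C73
clock 1: out=1, reg = 0x8BE39
clock 2: out=1, reg = 0x45F1C
clock 3: out=0, reg = 0xA2F8E
clock 4: out=0, reg = 0xD17C7
clock 5: out=1, reg = 0x68BE3
clock 6: out=1, reg = 0x345F1
clock 7: out=1, reg = 0x9A2F8
clock 8: out=0, reg = 0xCD17C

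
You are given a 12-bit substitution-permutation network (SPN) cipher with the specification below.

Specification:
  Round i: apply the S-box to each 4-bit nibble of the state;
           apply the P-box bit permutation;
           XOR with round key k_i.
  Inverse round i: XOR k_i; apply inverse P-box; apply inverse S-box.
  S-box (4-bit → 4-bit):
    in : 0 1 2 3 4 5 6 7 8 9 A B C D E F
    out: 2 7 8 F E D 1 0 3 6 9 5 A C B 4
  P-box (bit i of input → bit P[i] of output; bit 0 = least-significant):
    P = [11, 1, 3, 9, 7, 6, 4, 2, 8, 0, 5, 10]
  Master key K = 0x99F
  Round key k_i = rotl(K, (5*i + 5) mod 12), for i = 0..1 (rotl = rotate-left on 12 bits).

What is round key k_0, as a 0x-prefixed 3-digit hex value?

0x3F3

K = 0x99F
k_0 = rotl(K, (5*0+5) mod 12) = rotl(K, 5) = 0x3F3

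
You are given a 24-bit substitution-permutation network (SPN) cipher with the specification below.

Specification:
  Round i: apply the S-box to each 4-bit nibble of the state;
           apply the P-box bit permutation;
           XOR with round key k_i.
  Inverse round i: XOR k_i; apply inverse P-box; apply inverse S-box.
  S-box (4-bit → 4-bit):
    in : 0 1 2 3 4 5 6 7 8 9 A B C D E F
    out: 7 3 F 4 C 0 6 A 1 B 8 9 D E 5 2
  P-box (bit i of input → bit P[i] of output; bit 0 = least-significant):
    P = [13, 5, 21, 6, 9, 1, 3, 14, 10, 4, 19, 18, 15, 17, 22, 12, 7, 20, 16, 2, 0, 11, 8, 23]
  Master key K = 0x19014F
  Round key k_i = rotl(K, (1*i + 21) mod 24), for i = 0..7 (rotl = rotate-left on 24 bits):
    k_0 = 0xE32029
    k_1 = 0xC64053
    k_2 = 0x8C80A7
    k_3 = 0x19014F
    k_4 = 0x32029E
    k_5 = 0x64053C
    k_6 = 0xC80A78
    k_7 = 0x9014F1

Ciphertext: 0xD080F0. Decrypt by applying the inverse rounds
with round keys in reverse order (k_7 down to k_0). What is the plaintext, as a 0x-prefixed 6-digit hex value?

s_0 = ciphertext = 0xD080F0
s_1 = InvRound(s_0, k_7) = 0x85C855
s_2 = InvRound(s_1, k_6) = 0x84E4CF
s_3 = InvRound(s_2, k_5) = 0xC8EF72
s_4 = InvRound(s_3, k_4) = 0xD90E42
s_5 = InvRound(s_4, k_3) = 0x2A38E5
s_6 = InvRound(s_5, k_2) = 0x759AFC
s_7 = InvRound(s_6, k_1) = 0x929526
s_8 = InvRound(s_7, k_0) = 0xEDC86E

0xEDC86E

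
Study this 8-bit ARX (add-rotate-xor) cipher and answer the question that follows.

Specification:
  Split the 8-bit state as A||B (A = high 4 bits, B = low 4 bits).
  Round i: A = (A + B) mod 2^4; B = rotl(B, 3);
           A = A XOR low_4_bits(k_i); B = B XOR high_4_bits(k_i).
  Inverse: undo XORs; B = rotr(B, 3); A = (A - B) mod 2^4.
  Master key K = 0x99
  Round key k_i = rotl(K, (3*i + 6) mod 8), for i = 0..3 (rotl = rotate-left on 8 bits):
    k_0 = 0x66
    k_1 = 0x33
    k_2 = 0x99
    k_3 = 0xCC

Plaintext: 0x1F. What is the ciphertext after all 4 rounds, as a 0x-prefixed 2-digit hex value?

s_0 = plaintext = 0x1F
s_1 = Round(s_0, k_0) = 0x69
s_2 = Round(s_1, k_1) = 0xCF
s_3 = Round(s_2, k_2) = 0x26
s_4 = Round(s_3, k_3) = 0x4F

0x4F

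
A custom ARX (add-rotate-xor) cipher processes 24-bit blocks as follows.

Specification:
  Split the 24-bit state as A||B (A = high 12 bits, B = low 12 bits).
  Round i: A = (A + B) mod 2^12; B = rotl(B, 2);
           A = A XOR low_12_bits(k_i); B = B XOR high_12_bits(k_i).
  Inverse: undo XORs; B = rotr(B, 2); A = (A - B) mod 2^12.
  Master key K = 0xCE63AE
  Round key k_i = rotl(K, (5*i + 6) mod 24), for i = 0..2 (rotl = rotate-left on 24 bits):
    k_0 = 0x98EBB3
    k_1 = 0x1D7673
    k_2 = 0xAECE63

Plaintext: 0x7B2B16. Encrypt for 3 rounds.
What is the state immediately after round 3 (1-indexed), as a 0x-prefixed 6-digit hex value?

s_0 = plaintext = 0x7B2B16
s_1 = Round(s_0, k_0) = 0x97B5D4
s_2 = Round(s_1, k_1) = 0x93C686
s_3 = Round(s_2, k_2) = 0x1A10F5

0x1A10F5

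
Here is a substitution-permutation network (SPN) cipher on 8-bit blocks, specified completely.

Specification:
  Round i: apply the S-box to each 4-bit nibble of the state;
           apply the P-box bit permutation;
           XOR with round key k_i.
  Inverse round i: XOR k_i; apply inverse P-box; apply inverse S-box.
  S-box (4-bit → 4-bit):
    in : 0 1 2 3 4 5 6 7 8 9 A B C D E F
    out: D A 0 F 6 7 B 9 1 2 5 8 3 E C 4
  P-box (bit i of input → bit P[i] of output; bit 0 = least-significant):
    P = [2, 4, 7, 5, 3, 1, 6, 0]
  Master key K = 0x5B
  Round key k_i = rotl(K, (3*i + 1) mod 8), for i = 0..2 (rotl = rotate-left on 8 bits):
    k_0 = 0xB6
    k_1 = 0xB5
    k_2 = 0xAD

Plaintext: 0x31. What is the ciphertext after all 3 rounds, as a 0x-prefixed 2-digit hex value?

0x64

s_0 = plaintext = 0x31
s_1 = Round(s_0, k_0) = 0xCD
s_2 = Round(s_1, k_1) = 0x0F
s_3 = Round(s_2, k_2) = 0x64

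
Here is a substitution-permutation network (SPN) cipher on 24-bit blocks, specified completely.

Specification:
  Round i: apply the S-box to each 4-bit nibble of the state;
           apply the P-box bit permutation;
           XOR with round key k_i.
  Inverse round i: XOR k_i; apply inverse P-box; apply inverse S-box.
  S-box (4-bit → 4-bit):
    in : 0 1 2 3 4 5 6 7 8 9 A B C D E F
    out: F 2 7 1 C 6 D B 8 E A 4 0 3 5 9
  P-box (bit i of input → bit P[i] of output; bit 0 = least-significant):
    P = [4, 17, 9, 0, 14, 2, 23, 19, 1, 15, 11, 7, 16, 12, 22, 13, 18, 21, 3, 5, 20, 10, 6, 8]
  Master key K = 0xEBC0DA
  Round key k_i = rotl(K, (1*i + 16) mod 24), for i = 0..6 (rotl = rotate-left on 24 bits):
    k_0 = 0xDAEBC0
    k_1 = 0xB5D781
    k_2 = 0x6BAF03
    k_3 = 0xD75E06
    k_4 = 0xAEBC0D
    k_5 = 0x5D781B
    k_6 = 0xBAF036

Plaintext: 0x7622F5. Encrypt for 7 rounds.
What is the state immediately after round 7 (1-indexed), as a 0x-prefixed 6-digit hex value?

0x278F15

s_0 = plaintext = 0x7622F5
s_1 = Round(s_0, k_0) = 0x8534EA
s_2 = Round(s_1, k_1) = 0x169E08
s_3 = Round(s_2, k_2) = 0xA7D32C
s_4 = Round(s_3, k_3) = 0x720B20
s_5 = Round(s_4, k_4) = 0x59C310
s_6 = Round(s_5, k_5) = 0x7F7E64
s_7 = Round(s_6, k_6) = 0x278F15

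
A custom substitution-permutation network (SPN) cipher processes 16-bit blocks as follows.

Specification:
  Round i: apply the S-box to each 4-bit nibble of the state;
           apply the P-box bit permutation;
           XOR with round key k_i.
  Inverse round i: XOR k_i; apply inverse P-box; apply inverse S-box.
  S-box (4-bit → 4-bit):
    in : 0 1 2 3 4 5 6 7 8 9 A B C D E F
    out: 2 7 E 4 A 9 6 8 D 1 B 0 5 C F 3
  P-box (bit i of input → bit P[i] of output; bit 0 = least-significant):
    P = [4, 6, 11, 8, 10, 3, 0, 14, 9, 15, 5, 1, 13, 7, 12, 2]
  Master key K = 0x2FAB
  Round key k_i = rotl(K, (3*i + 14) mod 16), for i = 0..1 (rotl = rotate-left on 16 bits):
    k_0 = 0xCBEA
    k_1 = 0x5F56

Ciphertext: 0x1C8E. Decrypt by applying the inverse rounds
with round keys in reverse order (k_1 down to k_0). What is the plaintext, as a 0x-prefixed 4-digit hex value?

s_0 = ciphertext = 0x1C8E
s_1 = InvRound(s_0, k_1) = 0x094A
s_2 = InvRound(s_1, k_0) = 0x017B

0x017B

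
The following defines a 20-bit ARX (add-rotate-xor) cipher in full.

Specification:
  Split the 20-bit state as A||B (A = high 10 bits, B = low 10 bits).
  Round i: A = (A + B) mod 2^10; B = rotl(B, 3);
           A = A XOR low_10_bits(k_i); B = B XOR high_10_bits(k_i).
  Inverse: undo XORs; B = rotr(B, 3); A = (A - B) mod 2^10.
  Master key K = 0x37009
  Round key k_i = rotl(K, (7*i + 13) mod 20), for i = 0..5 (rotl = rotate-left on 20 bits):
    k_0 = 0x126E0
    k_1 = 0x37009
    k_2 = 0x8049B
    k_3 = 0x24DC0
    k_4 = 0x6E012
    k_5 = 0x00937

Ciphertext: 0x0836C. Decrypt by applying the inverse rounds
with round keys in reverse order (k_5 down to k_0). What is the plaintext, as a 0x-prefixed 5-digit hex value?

s_0 = ciphertext = 0x0836C
s_1 = InvRound(s_0, k_5) = 0x6AB6D
s_2 = InvRound(s_1, k_4) = 0xB7ADA
s_3 = InvRound(s_2, k_3) = 0x954C9
s_4 = InvRound(s_3, k_2) = 0x9D459
s_5 = InvRound(s_4, k_1) = 0xFB290
s_6 = InvRound(s_5, k_0) = 0x0C4DB

0x0C4DB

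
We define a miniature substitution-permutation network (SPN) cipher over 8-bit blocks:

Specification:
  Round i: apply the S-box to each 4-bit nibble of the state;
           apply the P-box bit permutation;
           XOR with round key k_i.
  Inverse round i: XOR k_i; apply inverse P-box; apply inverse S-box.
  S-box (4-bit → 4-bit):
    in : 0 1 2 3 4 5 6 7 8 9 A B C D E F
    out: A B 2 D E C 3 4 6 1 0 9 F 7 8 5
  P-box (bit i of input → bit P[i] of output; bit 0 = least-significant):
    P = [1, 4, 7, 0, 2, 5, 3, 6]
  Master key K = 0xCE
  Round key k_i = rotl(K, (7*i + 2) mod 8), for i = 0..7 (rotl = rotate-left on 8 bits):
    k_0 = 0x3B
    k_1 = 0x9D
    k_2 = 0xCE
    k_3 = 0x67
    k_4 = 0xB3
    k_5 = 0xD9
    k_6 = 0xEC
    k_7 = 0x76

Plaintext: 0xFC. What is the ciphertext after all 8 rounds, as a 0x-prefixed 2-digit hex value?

s_0 = plaintext = 0xFC
s_1 = Round(s_0, k_0) = 0xA4
s_2 = Round(s_1, k_1) = 0x0C
s_3 = Round(s_2, k_2) = 0x3D
s_4 = Round(s_3, k_3) = 0xB9
s_5 = Round(s_4, k_4) = 0xF5
s_6 = Round(s_5, k_5) = 0x54
s_7 = Round(s_6, k_6) = 0x35
s_8 = Round(s_7, k_7) = 0xBB

0xBB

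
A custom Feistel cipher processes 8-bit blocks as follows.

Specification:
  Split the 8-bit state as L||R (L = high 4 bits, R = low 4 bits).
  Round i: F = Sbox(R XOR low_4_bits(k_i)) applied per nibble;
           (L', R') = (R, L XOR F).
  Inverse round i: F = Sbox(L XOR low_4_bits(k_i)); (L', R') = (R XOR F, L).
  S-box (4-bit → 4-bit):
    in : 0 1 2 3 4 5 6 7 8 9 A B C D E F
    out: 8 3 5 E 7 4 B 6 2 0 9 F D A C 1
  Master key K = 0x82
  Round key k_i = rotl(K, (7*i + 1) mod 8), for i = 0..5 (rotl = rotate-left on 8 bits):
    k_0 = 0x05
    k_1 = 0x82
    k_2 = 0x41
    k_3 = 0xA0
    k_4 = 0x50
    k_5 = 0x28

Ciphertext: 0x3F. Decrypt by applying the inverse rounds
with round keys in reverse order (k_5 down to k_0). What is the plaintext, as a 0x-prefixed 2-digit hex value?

0xBB

s_0 = ciphertext = 0x3F
s_1 = InvRound(s_0, k_5) = 0x03
s_2 = InvRound(s_1, k_4) = 0xB0
s_3 = InvRound(s_2, k_3) = 0xFB
s_4 = InvRound(s_3, k_2) = 0x7F
s_5 = InvRound(s_4, k_1) = 0xB7
s_6 = InvRound(s_5, k_0) = 0xBB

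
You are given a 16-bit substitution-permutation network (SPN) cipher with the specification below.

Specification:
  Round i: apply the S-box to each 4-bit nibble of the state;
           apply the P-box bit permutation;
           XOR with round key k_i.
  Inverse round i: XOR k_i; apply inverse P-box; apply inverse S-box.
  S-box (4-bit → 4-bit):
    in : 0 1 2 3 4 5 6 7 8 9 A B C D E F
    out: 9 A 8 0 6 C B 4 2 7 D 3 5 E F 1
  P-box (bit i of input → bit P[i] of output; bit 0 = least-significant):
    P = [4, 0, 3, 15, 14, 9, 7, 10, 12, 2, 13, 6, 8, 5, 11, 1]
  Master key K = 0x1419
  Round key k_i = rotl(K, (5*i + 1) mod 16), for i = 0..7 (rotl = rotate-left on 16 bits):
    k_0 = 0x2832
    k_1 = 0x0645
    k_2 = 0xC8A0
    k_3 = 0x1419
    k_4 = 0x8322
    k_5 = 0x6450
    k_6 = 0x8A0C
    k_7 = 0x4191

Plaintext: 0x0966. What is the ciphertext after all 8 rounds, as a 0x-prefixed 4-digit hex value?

0x05BE

s_0 = plaintext = 0x0966
s_1 = Round(s_0, k_0) = 0xDF25
s_2 = Round(s_1, k_1) = 0x9A6F
s_3 = Round(s_2, k_2) = 0xB7D0
s_4 = Round(s_3, k_3) = 0xB3A9
s_5 = Round(s_4, k_4) = 0xC69B
s_6 = Round(s_5, k_5) = 0x3F85
s_7 = Round(s_6, k_6) = 0x1804
s_8 = Round(s_7, k_7) = 0x05BE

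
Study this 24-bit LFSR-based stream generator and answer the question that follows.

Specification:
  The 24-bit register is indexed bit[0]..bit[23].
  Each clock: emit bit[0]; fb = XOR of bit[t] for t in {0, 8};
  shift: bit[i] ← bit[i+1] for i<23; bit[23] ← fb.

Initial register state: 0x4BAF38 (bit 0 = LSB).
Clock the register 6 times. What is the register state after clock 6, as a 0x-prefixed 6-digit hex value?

0x5D2EBC

reg_0 = 0x4BAF38
clock 1: out=0, reg = 0xA5D79C
clock 2: out=0, reg = 0xD2EBCE
clock 3: out=0, reg = 0xE975E7
clock 4: out=1, reg = 0x74BAF3
clock 5: out=1, reg = 0xBA5D79
clock 6: out=1, reg = 0x5D2EBC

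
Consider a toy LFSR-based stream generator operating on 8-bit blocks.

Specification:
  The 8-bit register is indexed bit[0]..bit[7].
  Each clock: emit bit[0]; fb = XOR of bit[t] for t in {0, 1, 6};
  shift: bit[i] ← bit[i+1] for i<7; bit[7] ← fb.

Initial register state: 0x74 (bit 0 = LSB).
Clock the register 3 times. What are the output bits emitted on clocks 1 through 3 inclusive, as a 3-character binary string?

reg_0 = 0x74
clock 1: out=0, reg = 0xBA
clock 2: out=0, reg = 0xDD
clock 3: out=1, reg = 0x6E

001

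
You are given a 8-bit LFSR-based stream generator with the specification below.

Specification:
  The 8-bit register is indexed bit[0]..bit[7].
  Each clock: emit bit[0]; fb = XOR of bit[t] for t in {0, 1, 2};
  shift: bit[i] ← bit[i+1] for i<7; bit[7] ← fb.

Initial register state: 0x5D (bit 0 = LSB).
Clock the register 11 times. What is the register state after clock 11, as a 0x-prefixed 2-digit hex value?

reg_0 = 0x5D
clock 1: out=1, reg = 0x2E
clock 2: out=0, reg = 0x17
clock 3: out=1, reg = 0x8B
clock 4: out=1, reg = 0x45
clock 5: out=1, reg = 0x22
clock 6: out=0, reg = 0x91
clock 7: out=1, reg = 0xC8
clock 8: out=0, reg = 0x64
clock 9: out=0, reg = 0xB2
clock 10: out=0, reg = 0xD9
clock 11: out=1, reg = 0xEC

0xEC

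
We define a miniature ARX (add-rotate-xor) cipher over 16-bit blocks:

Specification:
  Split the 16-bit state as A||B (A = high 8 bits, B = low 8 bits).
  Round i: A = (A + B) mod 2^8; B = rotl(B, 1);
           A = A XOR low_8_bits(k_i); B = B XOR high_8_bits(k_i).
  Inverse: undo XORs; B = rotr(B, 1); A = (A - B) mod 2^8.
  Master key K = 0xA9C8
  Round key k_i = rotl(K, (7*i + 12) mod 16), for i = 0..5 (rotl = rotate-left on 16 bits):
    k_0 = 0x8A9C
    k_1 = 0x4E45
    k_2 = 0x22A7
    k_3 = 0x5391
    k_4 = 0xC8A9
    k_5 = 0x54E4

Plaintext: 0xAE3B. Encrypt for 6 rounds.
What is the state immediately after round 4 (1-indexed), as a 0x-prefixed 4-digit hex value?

0x08C9

s_0 = plaintext = 0xAE3B
s_1 = Round(s_0, k_0) = 0x75FC
s_2 = Round(s_1, k_1) = 0x34B7
s_3 = Round(s_2, k_2) = 0x4C4D
s_4 = Round(s_3, k_3) = 0x08C9
s_5 = Round(s_4, k_4) = 0x785B
s_6 = Round(s_5, k_5) = 0x37E2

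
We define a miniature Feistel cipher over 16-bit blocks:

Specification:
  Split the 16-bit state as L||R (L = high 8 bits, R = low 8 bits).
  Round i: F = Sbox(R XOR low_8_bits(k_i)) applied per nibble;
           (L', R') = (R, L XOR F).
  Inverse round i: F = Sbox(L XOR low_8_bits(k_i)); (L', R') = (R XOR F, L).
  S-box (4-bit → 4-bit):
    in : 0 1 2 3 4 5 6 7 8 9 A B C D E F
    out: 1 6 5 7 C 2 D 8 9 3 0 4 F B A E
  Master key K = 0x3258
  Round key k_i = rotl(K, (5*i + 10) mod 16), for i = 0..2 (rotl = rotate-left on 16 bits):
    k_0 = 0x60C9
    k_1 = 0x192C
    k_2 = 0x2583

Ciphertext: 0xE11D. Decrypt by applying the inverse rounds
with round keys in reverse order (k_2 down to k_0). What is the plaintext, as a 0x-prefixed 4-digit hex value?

s_0 = ciphertext = 0xE11D
s_1 = InvRound(s_0, k_2) = 0xC8E1
s_2 = InvRound(s_1, k_1) = 0x4DC8
s_3 = InvRound(s_2, k_0) = 0x544D

0x544D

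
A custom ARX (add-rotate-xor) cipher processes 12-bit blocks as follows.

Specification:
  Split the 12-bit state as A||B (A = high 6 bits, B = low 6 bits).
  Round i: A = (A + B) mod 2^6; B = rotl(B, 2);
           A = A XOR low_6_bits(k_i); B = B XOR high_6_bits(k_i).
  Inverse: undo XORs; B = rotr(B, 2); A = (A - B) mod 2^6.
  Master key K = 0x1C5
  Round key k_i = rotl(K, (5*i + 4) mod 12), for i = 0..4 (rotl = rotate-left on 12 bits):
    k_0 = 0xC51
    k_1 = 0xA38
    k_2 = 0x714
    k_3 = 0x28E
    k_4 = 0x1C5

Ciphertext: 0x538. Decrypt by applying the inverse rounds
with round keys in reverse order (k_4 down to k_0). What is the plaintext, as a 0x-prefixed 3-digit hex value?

0x17F

s_0 = ciphertext = 0x538
s_1 = InvRound(s_0, k_4) = 0x4BF
s_2 = InvRound(s_1, k_3) = 0xFDD
s_3 = InvRound(s_2, k_2) = 0x6D0
s_4 = InvRound(s_3, k_1) = 0x54E
s_5 = InvRound(s_4, k_0) = 0x17F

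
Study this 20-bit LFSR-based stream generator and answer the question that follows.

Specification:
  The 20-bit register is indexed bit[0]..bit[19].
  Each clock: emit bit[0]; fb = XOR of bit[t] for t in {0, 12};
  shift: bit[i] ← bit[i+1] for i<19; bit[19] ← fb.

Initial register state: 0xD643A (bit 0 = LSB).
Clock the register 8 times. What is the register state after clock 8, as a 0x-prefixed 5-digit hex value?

reg_0 = 0xD643A
clock 1: out=0, reg = 0x6B21D
clock 2: out=1, reg = 0x3590E
clock 3: out=0, reg = 0x9AC87
clock 4: out=1, reg = 0xCD643
clock 5: out=1, reg = 0x66B21
clock 6: out=1, reg = 0xB3590
clock 7: out=0, reg = 0xD9AC8
clock 8: out=0, reg = 0xECD64

0xECD64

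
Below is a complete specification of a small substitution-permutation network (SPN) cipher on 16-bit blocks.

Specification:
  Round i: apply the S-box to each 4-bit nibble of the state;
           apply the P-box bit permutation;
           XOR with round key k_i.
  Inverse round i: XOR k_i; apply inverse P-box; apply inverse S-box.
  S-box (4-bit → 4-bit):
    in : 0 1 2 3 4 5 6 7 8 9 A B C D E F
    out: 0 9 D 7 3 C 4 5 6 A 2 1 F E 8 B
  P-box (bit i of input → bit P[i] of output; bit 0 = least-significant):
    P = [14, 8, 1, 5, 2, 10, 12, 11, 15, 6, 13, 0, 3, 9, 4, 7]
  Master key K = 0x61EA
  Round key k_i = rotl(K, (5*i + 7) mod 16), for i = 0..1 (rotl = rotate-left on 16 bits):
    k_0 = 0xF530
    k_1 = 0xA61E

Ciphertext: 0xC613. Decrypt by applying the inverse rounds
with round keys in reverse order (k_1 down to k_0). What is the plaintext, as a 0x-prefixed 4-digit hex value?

s_0 = ciphertext = 0xC613
s_1 = InvRound(s_0, k_1) = 0xB5BB
s_2 = InvRound(s_1, k_0) = 0x1E07

0x1E07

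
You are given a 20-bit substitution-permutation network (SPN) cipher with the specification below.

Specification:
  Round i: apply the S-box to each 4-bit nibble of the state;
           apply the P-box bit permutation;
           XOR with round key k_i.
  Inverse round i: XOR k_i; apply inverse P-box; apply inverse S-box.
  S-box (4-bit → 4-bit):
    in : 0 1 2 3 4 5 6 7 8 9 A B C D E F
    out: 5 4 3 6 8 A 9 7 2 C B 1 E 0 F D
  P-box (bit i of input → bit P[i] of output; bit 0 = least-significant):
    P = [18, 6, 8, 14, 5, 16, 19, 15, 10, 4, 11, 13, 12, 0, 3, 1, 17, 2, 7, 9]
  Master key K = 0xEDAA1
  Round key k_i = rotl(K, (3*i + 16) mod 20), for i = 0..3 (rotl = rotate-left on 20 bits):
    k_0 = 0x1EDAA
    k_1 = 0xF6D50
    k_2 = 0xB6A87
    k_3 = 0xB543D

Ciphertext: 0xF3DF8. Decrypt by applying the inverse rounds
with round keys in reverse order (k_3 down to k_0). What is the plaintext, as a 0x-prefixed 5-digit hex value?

s_0 = ciphertext = 0xF3DF8
s_1 = InvRound(s_0, k_3) = 0x389DE
s_2 = InvRound(s_1, k_2) = 0x4359C
s_3 = InvRound(s_2, k_1) = 0x70135
s_4 = InvRound(s_3, k_0) = 0x7CE46

0x7CE46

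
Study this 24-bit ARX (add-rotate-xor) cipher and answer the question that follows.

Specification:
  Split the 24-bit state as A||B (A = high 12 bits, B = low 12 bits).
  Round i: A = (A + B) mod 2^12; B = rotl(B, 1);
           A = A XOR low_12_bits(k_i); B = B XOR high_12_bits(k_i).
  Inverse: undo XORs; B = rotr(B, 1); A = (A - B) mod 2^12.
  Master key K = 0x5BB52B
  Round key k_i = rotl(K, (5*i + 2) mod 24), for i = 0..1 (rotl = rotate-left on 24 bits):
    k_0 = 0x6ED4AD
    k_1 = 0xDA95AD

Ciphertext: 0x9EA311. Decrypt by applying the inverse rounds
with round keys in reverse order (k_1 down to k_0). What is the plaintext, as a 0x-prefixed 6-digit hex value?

0x76E8D8

s_0 = ciphertext = 0x9EA311
s_1 = InvRound(s_0, k_1) = 0x4EB75C
s_2 = InvRound(s_1, k_0) = 0x76E8D8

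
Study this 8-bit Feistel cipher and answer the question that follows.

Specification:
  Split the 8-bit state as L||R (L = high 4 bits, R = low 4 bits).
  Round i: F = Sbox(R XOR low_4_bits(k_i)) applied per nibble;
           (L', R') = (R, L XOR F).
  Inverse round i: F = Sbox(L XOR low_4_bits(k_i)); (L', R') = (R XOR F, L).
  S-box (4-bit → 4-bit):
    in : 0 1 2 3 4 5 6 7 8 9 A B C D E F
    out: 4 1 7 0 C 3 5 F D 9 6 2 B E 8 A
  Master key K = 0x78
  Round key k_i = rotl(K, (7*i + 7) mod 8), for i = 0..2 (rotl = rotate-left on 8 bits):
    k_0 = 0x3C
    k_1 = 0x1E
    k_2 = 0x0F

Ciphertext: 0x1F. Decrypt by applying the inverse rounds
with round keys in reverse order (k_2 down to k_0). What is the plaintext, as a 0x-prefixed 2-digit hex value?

0xB8

s_0 = ciphertext = 0x1F
s_1 = InvRound(s_0, k_2) = 0x71
s_2 = InvRound(s_1, k_1) = 0x87
s_3 = InvRound(s_2, k_0) = 0xB8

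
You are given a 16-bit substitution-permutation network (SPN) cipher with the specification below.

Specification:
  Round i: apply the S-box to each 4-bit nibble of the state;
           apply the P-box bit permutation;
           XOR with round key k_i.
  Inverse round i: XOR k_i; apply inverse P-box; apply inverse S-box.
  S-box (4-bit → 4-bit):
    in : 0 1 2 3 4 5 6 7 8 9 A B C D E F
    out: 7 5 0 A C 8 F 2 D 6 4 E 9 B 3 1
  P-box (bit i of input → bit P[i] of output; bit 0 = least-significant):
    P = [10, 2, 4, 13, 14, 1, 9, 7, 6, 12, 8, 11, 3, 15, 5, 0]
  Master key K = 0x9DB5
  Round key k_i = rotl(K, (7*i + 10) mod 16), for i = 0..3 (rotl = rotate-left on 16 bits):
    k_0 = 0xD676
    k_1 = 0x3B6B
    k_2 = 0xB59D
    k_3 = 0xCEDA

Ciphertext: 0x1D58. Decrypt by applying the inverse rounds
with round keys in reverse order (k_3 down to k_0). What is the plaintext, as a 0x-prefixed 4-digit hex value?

0x5B00

s_0 = ciphertext = 0x1D58
s_1 = InvRound(s_0, k_3) = 0x7962
s_2 = InvRound(s_1, k_2) = 0x6CD0
s_3 = InvRound(s_2, k_1) = 0x8961
s_4 = InvRound(s_3, k_0) = 0x5B00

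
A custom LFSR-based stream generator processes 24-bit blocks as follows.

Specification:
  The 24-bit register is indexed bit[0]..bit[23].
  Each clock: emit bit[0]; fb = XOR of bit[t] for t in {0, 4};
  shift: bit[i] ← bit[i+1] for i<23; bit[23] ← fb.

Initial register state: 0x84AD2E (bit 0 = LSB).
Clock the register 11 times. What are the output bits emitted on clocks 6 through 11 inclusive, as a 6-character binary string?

reg_0 = 0x84AD2E
clock 1: out=0, reg = 0x425697
clock 2: out=1, reg = 0x212B4B
clock 3: out=1, reg = 0x9095A5
clock 4: out=1, reg = 0xC84AD2
clock 5: out=0, reg = 0xE42569
clock 6: out=1, reg = 0xF212B4
clock 7: out=0, reg = 0xF9095A
clock 8: out=0, reg = 0xFC84AD
clock 9: out=1, reg = 0xFE4256
clock 10: out=0, reg = 0xFF212B
clock 11: out=1, reg = 0xFF9095

100101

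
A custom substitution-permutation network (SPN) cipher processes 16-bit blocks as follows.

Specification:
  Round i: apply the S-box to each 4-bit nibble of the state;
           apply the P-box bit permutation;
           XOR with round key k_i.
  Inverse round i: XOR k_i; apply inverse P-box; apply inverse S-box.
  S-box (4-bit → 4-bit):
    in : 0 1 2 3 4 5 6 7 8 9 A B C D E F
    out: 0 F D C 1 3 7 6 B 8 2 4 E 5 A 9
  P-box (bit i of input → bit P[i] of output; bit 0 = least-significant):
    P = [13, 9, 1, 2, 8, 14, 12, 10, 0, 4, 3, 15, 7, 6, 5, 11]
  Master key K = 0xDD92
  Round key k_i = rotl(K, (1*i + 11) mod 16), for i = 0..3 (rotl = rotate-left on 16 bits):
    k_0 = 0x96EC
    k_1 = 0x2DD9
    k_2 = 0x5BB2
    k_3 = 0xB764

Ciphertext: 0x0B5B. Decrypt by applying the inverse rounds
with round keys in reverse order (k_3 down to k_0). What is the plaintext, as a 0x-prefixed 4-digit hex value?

s_0 = ciphertext = 0x0B5B
s_1 = InvRound(s_0, k_3) = 0x3132
s_2 = InvRound(s_1, k_2) = 0xF0A5
s_3 = InvRound(s_2, k_1) = 0xCC19
s_4 = InvRound(s_3, k_0) = 0x157E

0x157E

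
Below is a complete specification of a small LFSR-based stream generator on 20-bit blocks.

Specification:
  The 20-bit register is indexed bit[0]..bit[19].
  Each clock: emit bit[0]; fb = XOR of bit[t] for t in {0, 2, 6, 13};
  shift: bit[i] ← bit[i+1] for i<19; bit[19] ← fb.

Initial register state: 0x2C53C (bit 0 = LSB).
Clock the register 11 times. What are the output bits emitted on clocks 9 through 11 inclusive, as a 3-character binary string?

reg_0 = 0x2C53C
clock 1: out=0, reg = 0x9629E
clock 2: out=0, reg = 0x4B14F
clock 3: out=1, reg = 0x258A7
clock 4: out=1, reg = 0x12C53
clock 5: out=1, reg = 0x89629
clock 6: out=1, reg = 0xC4B14
clock 7: out=0, reg = 0xE258A
clock 8: out=0, reg = 0xF12C5
clock 9: out=1, reg = 0xF8962
clock 10: out=0, reg = 0xFC4B1
clock 11: out=1, reg = 0xFE258

101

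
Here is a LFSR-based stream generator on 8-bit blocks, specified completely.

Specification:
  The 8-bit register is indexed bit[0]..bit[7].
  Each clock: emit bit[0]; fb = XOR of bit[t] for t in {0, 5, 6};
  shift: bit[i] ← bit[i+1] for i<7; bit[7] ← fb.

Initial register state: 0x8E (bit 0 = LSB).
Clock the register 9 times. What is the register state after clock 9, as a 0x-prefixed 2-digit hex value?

0x34

reg_0 = 0x8E
clock 1: out=0, reg = 0x47
clock 2: out=1, reg = 0x23
clock 3: out=1, reg = 0x11
clock 4: out=1, reg = 0x88
clock 5: out=0, reg = 0x44
clock 6: out=0, reg = 0xA2
clock 7: out=0, reg = 0xD1
clock 8: out=1, reg = 0x68
clock 9: out=0, reg = 0x34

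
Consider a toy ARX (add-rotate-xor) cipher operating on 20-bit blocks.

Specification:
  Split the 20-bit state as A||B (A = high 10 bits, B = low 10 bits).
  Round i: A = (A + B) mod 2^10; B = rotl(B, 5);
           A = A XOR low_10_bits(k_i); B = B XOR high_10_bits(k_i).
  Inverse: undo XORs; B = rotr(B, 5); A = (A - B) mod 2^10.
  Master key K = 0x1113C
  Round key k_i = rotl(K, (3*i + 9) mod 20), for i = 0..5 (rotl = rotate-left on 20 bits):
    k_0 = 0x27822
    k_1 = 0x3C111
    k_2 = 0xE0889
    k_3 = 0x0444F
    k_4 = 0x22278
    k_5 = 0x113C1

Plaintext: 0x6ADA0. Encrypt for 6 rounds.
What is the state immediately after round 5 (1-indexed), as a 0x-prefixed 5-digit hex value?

s_0 = plaintext = 0x6ADA0
s_1 = Round(s_0, k_0) = 0xDA493
s_2 = Round(s_1, k_1) = 0xBB694
s_3 = Round(s_2, k_2) = 0x42116
s_4 = Round(s_3, k_3) = 0x946D9
s_5 = Round(s_4, k_4) = 0xD4BBE
s_6 = Round(s_5, k_5) = 0x34799

0xD4BBE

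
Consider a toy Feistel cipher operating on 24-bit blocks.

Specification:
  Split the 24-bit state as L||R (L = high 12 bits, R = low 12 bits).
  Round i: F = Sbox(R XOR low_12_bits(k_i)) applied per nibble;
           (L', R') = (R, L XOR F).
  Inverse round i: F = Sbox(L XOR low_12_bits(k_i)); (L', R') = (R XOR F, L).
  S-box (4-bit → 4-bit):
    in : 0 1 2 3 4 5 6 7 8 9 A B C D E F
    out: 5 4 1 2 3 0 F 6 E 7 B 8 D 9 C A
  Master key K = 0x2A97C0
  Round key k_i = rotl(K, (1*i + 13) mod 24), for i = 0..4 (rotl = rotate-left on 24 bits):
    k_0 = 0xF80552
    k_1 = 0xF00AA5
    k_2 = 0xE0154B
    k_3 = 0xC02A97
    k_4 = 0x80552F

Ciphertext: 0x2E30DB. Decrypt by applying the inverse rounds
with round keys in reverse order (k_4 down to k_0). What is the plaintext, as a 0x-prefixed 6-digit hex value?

s_0 = ciphertext = 0x2E30DB
s_1 = InvRound(s_0, k_4) = 0x6062E3
s_2 = InvRound(s_1, k_3) = 0xF97606
s_3 = InvRound(s_2, k_2) = 0xD9BF97
s_4 = InvRound(s_3, k_1) = 0x9BBD9B
s_5 = InvRound(s_4, k_0) = 0x05C9BB

0x05C9BB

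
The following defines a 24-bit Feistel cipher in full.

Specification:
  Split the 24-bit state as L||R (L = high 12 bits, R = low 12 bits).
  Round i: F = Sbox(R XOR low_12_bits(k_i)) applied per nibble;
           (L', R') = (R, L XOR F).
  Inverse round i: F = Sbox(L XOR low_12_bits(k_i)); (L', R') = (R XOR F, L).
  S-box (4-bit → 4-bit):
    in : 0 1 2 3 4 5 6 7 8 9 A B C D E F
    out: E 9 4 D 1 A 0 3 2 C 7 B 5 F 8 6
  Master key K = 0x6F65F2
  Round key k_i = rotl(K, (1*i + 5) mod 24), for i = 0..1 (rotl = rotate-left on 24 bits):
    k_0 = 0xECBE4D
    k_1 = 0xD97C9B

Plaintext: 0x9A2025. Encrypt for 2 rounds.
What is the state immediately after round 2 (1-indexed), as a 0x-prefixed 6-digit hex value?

0x1A0FFE

s_0 = plaintext = 0x9A2025
s_1 = Round(s_0, k_0) = 0x0251A0
s_2 = Round(s_1, k_1) = 0x1A0FFE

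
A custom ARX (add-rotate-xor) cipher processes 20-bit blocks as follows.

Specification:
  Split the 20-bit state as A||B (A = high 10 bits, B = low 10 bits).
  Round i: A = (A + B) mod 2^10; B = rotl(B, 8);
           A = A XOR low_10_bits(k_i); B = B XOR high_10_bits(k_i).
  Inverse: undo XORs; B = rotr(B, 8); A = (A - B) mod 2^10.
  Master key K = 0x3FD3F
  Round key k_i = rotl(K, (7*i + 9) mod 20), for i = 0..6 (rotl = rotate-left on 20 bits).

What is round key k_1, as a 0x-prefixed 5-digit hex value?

0xF3FD3

K = 0x3FD3F
k_0 = rotl(K, (7*0+9) mod 20) = rotl(K, 9) = 0xA7E7F
k_1 = rotl(K, (7*1+9) mod 20) = rotl(K, 16) = 0xF3FD3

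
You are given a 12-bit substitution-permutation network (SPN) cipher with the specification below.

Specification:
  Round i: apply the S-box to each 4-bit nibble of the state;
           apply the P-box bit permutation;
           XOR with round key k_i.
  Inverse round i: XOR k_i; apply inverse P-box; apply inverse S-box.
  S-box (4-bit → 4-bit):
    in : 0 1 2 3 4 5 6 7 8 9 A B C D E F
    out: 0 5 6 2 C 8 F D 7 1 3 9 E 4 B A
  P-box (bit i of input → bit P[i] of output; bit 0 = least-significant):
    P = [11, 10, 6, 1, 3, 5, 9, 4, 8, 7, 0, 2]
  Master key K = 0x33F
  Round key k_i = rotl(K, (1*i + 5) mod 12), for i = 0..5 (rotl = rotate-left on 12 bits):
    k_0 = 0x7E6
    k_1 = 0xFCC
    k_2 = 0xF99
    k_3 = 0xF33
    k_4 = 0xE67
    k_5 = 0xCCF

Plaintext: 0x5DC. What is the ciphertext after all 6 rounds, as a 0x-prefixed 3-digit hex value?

0xE72

s_0 = plaintext = 0x5DC
s_1 = Round(s_0, k_0) = 0x1A0
s_2 = Round(s_1, k_1) = 0xEE5
s_3 = Round(s_2, k_2) = 0xE27
s_4 = Round(s_3, k_3) = 0x4D5
s_5 = Round(s_4, k_4) = 0xC60
s_6 = Round(s_5, k_5) = 0xE72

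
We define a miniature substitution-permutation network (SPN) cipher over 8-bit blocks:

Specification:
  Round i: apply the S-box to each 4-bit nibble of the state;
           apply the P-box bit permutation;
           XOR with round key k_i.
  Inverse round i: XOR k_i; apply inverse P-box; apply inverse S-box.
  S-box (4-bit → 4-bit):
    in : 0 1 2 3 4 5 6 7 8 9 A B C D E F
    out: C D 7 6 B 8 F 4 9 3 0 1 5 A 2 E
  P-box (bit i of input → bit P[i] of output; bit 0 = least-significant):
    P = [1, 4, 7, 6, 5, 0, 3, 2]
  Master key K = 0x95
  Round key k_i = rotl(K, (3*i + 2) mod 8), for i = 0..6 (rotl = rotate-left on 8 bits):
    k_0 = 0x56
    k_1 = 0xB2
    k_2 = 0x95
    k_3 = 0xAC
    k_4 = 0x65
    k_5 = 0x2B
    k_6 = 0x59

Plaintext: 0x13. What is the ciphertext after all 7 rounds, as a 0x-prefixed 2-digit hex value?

0xD1

s_0 = plaintext = 0x13
s_1 = Round(s_0, k_0) = 0xEA
s_2 = Round(s_1, k_1) = 0xB3
s_3 = Round(s_2, k_2) = 0x25
s_4 = Round(s_3, k_3) = 0xC5
s_5 = Round(s_4, k_4) = 0x0D
s_6 = Round(s_5, k_5) = 0x77
s_7 = Round(s_6, k_6) = 0xD1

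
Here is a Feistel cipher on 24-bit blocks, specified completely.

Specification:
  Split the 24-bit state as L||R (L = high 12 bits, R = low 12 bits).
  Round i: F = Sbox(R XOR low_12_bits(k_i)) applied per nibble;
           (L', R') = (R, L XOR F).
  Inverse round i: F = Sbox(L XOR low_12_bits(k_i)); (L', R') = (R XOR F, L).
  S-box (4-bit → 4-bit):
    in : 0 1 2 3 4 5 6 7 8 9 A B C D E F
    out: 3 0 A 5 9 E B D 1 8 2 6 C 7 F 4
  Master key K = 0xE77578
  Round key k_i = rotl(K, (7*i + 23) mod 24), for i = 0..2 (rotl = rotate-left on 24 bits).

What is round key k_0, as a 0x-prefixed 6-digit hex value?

K = 0xE77578
k_0 = rotl(K, (7*0+23) mod 24) = rotl(K, 23) = 0x73BABC

0x73BABC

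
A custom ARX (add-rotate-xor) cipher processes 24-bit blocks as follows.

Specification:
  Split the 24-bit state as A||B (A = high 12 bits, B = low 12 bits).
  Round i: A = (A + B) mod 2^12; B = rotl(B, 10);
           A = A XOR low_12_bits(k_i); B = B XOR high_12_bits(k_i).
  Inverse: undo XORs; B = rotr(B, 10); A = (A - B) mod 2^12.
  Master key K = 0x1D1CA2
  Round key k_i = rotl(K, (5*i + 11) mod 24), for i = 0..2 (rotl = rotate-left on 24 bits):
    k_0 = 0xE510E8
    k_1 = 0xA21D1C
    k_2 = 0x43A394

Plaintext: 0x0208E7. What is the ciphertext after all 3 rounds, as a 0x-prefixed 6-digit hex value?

0x212AB4

s_0 = plaintext = 0x0208E7
s_1 = Round(s_0, k_0) = 0x9EF068
s_2 = Round(s_1, k_1) = 0x74BA3B
s_3 = Round(s_2, k_2) = 0x212AB4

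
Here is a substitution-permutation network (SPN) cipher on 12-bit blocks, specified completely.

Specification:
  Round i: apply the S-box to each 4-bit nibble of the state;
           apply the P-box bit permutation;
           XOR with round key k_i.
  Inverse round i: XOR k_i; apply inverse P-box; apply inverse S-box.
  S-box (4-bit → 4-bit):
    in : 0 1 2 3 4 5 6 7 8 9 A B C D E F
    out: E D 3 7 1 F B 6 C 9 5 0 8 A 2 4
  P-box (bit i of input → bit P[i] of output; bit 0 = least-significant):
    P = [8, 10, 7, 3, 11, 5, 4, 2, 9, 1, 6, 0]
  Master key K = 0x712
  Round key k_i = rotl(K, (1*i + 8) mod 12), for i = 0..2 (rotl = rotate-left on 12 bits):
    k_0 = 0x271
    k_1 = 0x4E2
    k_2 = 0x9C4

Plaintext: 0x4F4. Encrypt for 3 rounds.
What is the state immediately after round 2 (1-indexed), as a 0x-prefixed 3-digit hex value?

0xF0F

s_0 = plaintext = 0x4F4
s_1 = Round(s_0, k_0) = 0x161
s_2 = Round(s_1, k_1) = 0xF0F
s_3 = Round(s_2, k_2) = 0x930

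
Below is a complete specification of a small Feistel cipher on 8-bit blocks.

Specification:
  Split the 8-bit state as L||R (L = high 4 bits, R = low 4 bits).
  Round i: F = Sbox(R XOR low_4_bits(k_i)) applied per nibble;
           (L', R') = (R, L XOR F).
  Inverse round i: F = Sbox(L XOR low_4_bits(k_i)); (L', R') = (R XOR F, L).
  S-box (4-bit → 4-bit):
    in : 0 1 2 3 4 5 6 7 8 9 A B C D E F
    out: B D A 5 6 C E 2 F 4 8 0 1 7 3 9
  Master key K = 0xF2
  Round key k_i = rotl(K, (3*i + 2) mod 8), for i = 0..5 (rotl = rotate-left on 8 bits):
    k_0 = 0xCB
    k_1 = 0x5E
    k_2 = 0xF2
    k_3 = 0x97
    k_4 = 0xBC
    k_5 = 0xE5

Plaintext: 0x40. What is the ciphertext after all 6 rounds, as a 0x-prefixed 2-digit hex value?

s_0 = plaintext = 0x40
s_1 = Round(s_0, k_0) = 0x04
s_2 = Round(s_1, k_1) = 0x48
s_3 = Round(s_2, k_2) = 0x8C
s_4 = Round(s_3, k_3) = 0xC8
s_5 = Round(s_4, k_4) = 0x8A
s_6 = Round(s_5, k_5) = 0xA1

0xA1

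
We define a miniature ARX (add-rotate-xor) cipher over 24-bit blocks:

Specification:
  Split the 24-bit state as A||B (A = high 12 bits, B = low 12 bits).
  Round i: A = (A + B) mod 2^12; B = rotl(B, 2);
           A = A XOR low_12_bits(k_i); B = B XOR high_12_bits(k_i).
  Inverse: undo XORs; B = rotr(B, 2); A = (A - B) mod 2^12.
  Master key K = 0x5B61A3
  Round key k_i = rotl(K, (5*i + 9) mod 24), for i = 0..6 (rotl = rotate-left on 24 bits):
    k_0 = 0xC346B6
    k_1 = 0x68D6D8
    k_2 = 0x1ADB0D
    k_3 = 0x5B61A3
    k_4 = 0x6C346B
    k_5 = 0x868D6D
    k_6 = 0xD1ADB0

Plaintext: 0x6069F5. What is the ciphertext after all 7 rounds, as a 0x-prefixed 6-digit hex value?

s_0 = plaintext = 0x6069F5
s_1 = Round(s_0, k_0) = 0x94DBE2
s_2 = Round(s_1, k_1) = 0x3F7907
s_3 = Round(s_2, k_2) = 0x7F35B3
s_4 = Round(s_3, k_3) = 0xC0537B
s_5 = Round(s_4, k_4) = 0xBEBB2F
s_6 = Round(s_5, k_5) = 0xA774D6
s_7 = Round(s_6, k_6) = 0x2FDE43

0x2FDE43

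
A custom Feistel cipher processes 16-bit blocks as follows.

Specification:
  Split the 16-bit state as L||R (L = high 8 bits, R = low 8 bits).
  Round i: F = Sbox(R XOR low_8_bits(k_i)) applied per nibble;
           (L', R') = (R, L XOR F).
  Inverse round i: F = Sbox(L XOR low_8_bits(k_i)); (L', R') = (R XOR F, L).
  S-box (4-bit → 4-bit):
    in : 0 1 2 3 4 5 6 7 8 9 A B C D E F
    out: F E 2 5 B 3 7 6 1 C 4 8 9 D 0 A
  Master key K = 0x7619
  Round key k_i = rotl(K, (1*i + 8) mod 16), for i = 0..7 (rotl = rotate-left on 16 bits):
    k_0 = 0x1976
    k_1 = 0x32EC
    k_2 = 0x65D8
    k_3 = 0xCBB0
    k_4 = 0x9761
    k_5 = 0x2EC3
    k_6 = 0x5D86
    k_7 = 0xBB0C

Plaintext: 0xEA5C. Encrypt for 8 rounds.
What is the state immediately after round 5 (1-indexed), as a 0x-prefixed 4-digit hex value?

0x223C

s_0 = plaintext = 0xEA5C
s_1 = Round(s_0, k_0) = 0x5CCE
s_2 = Round(s_1, k_1) = 0xCE7E
s_3 = Round(s_2, k_2) = 0x7E89
s_4 = Round(s_3, k_3) = 0x8922
s_5 = Round(s_4, k_4) = 0x223C
s_6 = Round(s_5, k_5) = 0x3C88
s_7 = Round(s_6, k_6) = 0x88CC
s_8 = Round(s_7, k_7) = 0xCC17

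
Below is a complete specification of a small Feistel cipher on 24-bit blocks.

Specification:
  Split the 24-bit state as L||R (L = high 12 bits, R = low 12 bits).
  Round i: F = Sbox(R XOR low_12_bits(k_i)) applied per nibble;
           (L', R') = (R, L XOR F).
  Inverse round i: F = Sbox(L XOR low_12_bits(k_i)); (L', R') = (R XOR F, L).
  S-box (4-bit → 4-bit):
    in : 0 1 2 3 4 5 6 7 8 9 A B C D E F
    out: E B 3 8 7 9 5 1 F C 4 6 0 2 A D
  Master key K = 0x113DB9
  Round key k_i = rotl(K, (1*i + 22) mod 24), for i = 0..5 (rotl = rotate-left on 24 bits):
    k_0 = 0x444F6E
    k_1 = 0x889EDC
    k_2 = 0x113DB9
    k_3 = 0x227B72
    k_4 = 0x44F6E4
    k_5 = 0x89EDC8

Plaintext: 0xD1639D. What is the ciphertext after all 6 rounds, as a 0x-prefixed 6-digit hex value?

0x120393

s_0 = plaintext = 0xD1639D
s_1 = Round(s_0, k_0) = 0x39DDCE
s_2 = Round(s_1, k_1) = 0xDCEB2E
s_3 = Round(s_2, k_2) = 0xB2E80F
s_4 = Round(s_3, k_3) = 0x80F33C
s_5 = Round(s_4, k_4) = 0x33C120
s_6 = Round(s_5, k_5) = 0x120393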